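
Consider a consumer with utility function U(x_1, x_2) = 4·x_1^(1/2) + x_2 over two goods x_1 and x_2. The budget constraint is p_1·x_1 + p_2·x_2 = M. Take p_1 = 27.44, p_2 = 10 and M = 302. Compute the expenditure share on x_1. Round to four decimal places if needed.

Utility is quasi-linear in x_2; the FOC for x_1 is 2/√x_1 = p_1/p_2.
Thus x_1* = (2·p_2/p_1)² — independent of M — with the rest of income spent on x_2.
Plugging in: x_1* = (2·10/27.44)² = 0.5312, x_2* = 28.7423.
Expenditure on x_1: 27.44·0.5312 = 14.5773; share = 0.0483.

share on x_1 = 0.0483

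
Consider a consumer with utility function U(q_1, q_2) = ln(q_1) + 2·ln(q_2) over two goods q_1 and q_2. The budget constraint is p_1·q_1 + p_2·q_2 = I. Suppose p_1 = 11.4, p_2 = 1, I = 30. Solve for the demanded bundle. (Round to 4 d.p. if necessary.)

q_1* = 0.8772, q_2* = 20

Demand: q_1*(p_1,p_2,I) = 1/3·I/p_1 and q_2* = 2/3·I/p_2.
At p_1=11.4, p_2=1, I=30: q_1* = 1/3·30/11.4 = 0.8772, q_2* = 20.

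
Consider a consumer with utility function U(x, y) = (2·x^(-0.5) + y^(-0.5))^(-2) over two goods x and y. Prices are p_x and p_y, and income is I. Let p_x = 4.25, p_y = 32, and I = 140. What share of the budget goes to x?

share on x = 0.4475

MU_x ∝ 2·x^(-1.5), MU_y ∝ y^(-1.5), so MRS = 2·(y/x)^(1.5) = p_x/p_y.
Hence y/x = ((1/2)·p_x/p_y)^(1/(1.5)), i.e. raised to the 2/3 power.
With the ratio pinned down, the budget gives x* = I/(p_x + p_y·(y/x)) and y* = (y/x)·x*.
Numerically y/x = 0.163986, so x* = 140/(4.25 + 32·0.163986) = 14.7407 and y* = 0.163986·14.7407 = 2.4173.
Expenditure on x: 4.25·14.7407 = 62.6478; share = 0.4475.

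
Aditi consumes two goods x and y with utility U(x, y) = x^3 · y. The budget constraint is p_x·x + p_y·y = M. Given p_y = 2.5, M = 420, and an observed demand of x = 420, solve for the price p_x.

p_x = 0.75

The MRS is 3·y/x. Set MRS = p_x/p_y.
Rearranging, p_y·y = (1/3)·p_x·x. Substituting into the budget gives p_x·x·(1 + (1/3)) = M.
Demand: x*(p_x,p_y,M) = 0.75·M/p_x and y* = 0.25·M/p_y.
Set x* = 420 in the demand function and solve for p_x: p_x = 0.75.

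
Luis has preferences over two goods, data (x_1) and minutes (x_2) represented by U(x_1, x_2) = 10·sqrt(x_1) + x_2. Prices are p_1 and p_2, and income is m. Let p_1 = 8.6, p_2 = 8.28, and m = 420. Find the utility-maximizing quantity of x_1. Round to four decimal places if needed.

x_1* = 23.1741

Set MRS = p_1/p_2: 5·x_1^(−1/2) = p_1/p_2.
Solve: √x_1 = 5·p_2/p_1, so x_1*(p_1,p_2) = (5·p_2/p_1)², and x_2* = (m − p_1·x_1*)/p_2.
Plugging in: x_1* = (5·8.28/8.6)² = 23.1741.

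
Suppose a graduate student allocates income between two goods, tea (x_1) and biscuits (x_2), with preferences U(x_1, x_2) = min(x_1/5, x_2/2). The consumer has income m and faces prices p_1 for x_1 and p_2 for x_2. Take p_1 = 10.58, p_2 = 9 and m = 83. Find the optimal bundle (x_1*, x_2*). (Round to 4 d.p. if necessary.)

With perfect complements, no substitution: consume in ratio x_1:x_2 = 5:2.
Budget: p_1·x_1 + p_2·(2/5)·x_1 = m, so (5·p_1 + 2·p_2)·x_1 = 5·m.
Demand: x_1*(p_1,p_2,m) = 5·m/(5·p_1 + 2·p_2), x_2* = 2·m/(5·p_1 + 2·p_2).
Here 5·10.58 + 2·9 = 70.9, giving x_1* = 5.8533 and x_2* = 2.3413.

x_1* = 5.8533, x_2* = 2.3413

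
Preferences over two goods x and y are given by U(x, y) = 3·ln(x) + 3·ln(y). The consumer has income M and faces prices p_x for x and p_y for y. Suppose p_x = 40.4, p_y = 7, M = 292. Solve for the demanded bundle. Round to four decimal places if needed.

x* = 3.6139, y* = 20.8571

MU_x/MU_y = (3·y)/(3·x); tangency sets this equal to p_x/p_y.
So 3·p_y·y = 3·p_x·x; combined with the budget, a share 0.5 of income goes to x.
Demand: x*(p_x,p_y,M) = 0.5·M/p_x and y* = 0.5·M/p_y.
At p_x=40.4, p_y=7, M=292: x* = 0.5·292/40.4 = 3.6139, y* = 20.8571.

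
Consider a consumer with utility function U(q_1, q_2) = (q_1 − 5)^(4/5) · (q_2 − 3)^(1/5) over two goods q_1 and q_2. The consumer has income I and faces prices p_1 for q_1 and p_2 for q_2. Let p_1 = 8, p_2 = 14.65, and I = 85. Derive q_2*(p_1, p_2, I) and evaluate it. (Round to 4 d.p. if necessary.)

Let q_1' = q_1−5, q_2' = q_2−3. MRS = 4·q_2'/q_1' = p_1/p_2.
Substituting into the budget: q_1* = 5 + 0.8·(I − 5·p_1 − 3·p_2)/p_1, and q_2* = 3 + 0.2·(…)/p_2.
Discretionary income = 85 − 5·8 − 3·14.65 = 1.05; q_2* = 3 + 0.2·1.05/14.65 = 3.0143.

q_2* = 3.0143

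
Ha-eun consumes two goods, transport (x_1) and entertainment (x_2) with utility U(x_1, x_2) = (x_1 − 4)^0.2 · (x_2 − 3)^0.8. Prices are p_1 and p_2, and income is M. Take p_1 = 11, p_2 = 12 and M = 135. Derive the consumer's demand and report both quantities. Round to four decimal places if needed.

x_1* = 5, x_2* = 6.6667

MRS = (1/4)·(x_2−3)/(x_1−4). Tangency with p_1/p_2 gives x_2−3 = 4·(p_1/p_2)·(x_1−4).
After buying the subsistence bundle (4, 3), a share 0.2 of the remaining income goes to x_1: x_1* = 4 + 0.2·(M − 4p_1 − 3p_2)/p_1.
Discretionary income = 135 − 4·11 − 3·12 = 55; x_1* = 4 + 0.2·55/11 = 5; x_2* = 3 + 0.8·55/12 = 6.6667.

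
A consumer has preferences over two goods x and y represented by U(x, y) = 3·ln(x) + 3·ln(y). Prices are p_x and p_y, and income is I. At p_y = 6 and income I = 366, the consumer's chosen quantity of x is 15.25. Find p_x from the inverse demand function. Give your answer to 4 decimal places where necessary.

p_x = 12

The MRS is y/x. Set MRS = p_x/p_y.
Rearranging, p_y·y = p_x·x. Substituting into the budget gives p_x·x·(1 + 1) = I.
Demand: x*(p_x,p_y,I) = 0.5·I/p_x and y* = 0.5·I/p_y.
Set x* = 15.25 in the demand function and solve for p_x: p_x = 12.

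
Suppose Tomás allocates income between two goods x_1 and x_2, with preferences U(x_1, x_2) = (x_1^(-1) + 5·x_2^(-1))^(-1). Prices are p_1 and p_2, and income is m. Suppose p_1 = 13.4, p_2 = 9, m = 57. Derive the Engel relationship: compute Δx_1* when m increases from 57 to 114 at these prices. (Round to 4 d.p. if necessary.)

From the CES first-order condition, (1/5)·(x_2/x_1)^(2) = p_1/p_2.
Solve for the ratio: x_2/x_1 = [5·p_1/p_2]^(0.5).
With the ratio pinned down, the budget gives x_1* = m/(p_1 + p_2·(x_2/x_1)) and x_2* = (x_2/x_1)·x_1*.
Numerically x_2/x_1 = 2.728451, so x_1* = 57/(13.4 + 9·2.728451) = 1.5017.
At m' = 114: x_1* = 3.0035. Change: 3.0035 − 1.5017 = 1.5017.

Δx_1* = 1.5017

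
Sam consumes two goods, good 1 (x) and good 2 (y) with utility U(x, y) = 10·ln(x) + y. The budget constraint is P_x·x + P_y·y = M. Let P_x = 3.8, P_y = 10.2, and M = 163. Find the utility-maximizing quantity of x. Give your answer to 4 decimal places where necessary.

x* = 26.8421

So x*(P_x,P_y) = 10·P_y/P_x, independent of income; and y* = (M − 10·P_y)/P_y.
At the given prices: x* = 10·10.2/3.8 = 26.8421.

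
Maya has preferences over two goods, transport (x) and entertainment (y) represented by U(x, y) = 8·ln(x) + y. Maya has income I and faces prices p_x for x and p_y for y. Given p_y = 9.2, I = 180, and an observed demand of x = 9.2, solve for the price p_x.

p_x = 8

MU_x = 8/x, MU_y = 1. Tangency: 8/x = p_x/p_y.
So x*(p_x,p_y) = 8·p_y/p_x, independent of income; and y* = (I − 8·p_y)/p_y.
Set x* = 9.2 in the demand function and solve for p_x: p_x = 8.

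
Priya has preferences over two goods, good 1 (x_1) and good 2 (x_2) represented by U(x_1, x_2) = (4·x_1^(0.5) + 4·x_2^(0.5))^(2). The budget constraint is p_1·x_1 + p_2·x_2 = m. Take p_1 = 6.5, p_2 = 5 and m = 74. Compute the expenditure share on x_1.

Substitute x_2 = (x_2/x_1)·x_1 into the budget: x_1* = m/(p_1 + p_2·(x_2/x_1)).
Numerically x_2/x_1 = 1.69, so x_1* = 74/(6.5 + 5·1.69) = 4.9498 and x_2* = 1.69·4.9498 = 8.3652.
Expenditure on x_1: 6.5·4.9498 = 32.1739; share = 0.4348.

share on x_1 = 0.4348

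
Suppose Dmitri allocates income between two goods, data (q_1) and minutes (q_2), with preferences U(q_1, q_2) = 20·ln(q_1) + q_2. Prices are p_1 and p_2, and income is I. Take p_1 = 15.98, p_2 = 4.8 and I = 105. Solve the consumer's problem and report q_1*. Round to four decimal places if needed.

q_1* = 6.0075

At the given prices: q_1* = 20·4.8/15.98 = 6.0075.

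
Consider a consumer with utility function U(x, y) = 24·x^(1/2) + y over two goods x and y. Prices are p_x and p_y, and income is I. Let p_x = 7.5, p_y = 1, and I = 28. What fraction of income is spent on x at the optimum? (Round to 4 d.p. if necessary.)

share on x = 0.6857

Set MRS = p_x/p_y: 12·x^(−1/2) = p_x/p_y.
Solve: √x = 12·p_y/p_x, so x*(p_x,p_y) = (12·p_y/p_x)², and y* = (I − p_x·x*)/p_y.
Plugging in: x* = (12·1/7.5)² = 2.56, y* = 8.8.
Expenditure on x: 7.5·2.56 = 19.2; share = 0.6857.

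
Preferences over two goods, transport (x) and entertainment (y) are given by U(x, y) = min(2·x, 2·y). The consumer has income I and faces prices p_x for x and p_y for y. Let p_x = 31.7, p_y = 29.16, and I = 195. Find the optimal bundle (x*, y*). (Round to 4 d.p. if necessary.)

With perfect complements, no substitution: consume in ratio x:y = 2:2.
Budget: p_x·x + p_y·x = I, so (2·p_x + 2·p_y)·x = 2·I.
Demand: x*(p_x,p_y,I) = 2·I/(2·p_x + 2·p_y), y* = 2·I/(2·p_x + 2·p_y).
Here 2·31.7 + 2·29.16 = 121.72, giving x* = 3.2041 and y* = 3.2041.

x* = 3.2041, y* = 3.2041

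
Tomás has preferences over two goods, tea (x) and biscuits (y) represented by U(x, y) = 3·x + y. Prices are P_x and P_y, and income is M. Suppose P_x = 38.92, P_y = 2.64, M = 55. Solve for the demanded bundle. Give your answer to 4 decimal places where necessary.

x* = 0, y* = 20.8333

Linear utility — the consumer picks whichever good has higher MU/price: 3/38.92 = 0.0771 vs 1/2.64 = 0.3788.
y gives more utility per dollar, so spend all income on y: y* = M/P_y, x* = 0.
Numerically: x* = 0, y* = 20.8333.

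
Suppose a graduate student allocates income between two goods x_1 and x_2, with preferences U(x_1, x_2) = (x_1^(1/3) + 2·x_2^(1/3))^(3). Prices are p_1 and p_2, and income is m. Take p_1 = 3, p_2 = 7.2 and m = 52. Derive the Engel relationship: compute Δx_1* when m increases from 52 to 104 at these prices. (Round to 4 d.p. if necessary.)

Δx_1* = 6.1341

MU_x_1 ∝ x_1^(-2/3), MU_x_2 ∝ 2·x_2^(-2/3), so MRS = (1/2)·(x_2/x_1)^(2/3) = p_1/p_2.
Hence x_2/x_1 = (2·p_1/p_2)^(1/(2/3)), i.e. raised to the 1.5 power.
Substitute x_2 = (x_2/x_1)·x_1 into the budget: x_1* = m/(p_1 + p_2·(x_2/x_1)).
Numerically x_2/x_1 = 0.760726, so x_1* = 52/(3 + 7.2·0.760726) = 6.1341.
At m' = 104: x_1* = 12.2682. Change: 12.2682 − 6.1341 = 6.1341.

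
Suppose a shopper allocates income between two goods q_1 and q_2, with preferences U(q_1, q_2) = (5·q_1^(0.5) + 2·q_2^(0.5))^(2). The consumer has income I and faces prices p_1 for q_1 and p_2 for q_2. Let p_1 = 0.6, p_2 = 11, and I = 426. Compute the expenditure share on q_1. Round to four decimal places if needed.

share on q_1 = 0.9913

MU_q_1 ∝ 5·q_1^(-0.5), MU_q_2 ∝ 2·q_2^(-0.5), so MRS = (5/2)·(q_2/q_1)^(0.5) = p_1/p_2.
Hence q_2/q_1 = ((2/5)·p_1/p_2)^(1/(0.5)), i.e. raised to the 2 power.
With the ratio pinned down, the budget gives q_1* = I/(p_1 + p_2·(q_2/q_1)) and q_2* = (q_2/q_1)·q_1*.
Numerically q_2/q_1 = 0.000476, so q_1* = 426/(0.6 + 11·0.000476) = 703.8572 and q_2* = 0.000476·703.8572 = 0.3351.
Expenditure on q_1: 0.6·703.8572 = 422.3143; share = 0.9913.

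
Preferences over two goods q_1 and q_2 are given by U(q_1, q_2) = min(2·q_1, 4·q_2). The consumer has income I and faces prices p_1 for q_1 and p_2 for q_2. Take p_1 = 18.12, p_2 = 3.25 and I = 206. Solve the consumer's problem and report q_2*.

Leontief preferences: the optimum is at the kink where q_1/4 = q_2/2, i.e. q_2 = (1/2)·q_1.
Budget: p_1·q_1 + p_2·(1/2)·q_1 = I, so (4·p_1 + 2·p_2)·q_1 = 4·I.
Demand: q_1*(p_1,p_2,I) = 4·I/(4·p_1 + 2·p_2), q_2* = 2·I/(4·p_1 + 2·p_2).
Here 4·18.12 + 2·3.25 = 78.98, giving q_2* = 5.2165.

q_2* = 5.2165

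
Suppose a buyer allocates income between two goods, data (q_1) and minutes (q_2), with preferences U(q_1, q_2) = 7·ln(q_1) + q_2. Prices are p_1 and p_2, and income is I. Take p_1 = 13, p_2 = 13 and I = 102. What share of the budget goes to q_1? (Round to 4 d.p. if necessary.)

MU_q_1 = 7/q_1, MU_q_2 = 1. Tangency: 7/q_1 = p_1/p_2.
So q_1*(p_1,p_2) = 7·p_2/p_1, independent of income; and q_2* = (I − 7·p_2)/p_2.
At the given prices: q_1* = 7·13/13 = 7, and q_2* = 0.8462.
Expenditure on q_1: 13·7 = 91; share = 0.8922.

share on q_1 = 0.8922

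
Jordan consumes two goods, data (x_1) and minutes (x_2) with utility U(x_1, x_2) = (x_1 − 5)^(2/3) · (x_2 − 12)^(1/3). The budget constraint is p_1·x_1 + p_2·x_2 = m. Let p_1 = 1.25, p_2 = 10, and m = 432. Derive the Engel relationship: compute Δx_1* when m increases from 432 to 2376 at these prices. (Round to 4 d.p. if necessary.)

This is Cobb-Douglas in (x_1−5, x_2−12): tangency gives 2/3·p_2·(x_2−12) = 1/3·p_1·(x_1−5).
Substituting into the budget: x_1* = 5 + 2/3·(m − 5·p_1 − 12·p_2)/p_1, and x_2* = 12 + 1/3·(…)/p_2.
Discretionary income = 432 − 5·1.25 − 12·10 = 305.75; x_1* = 5 + 2/3·305.75/1.25 = 168.0667.
At m' = 2376: x_1* = 1204.8667. Change: 1204.8667 − 168.0667 = 1036.8.

Δx_1* = 1036.8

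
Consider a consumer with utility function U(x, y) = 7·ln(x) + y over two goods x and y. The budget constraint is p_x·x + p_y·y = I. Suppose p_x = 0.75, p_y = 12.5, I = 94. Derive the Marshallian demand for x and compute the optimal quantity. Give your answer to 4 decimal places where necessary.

x* = 116.6667

Set MRS = p_x/p_y: (7/x)/1 = p_x/p_y.
So x*(p_x,p_y) = 7·p_y/p_x, independent of income; and y* = (I − 7·p_y)/p_y.
At the given prices: x* = 7·12.5/0.75 = 116.6667.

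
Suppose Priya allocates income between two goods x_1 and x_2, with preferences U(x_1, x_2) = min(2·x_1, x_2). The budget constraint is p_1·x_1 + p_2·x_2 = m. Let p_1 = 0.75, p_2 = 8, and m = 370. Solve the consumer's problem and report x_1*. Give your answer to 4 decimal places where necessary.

Leontief preferences: the optimum is at the kink where x_1/1 = x_2/2, i.e. x_2 = 2·x_1.
Budget: p_1·x_1 + p_2·2·x_1 = m, so (p_1 + 2·p_2)·x_1 = m.
Demand: x_1*(p_1,p_2,m) = m/(p_1 + 2·p_2), x_2* = 2·m/(p_1 + 2·p_2).
Here 0.75 + 2·8 = 16.75, giving x_1* = 22.0896.

x_1* = 22.0896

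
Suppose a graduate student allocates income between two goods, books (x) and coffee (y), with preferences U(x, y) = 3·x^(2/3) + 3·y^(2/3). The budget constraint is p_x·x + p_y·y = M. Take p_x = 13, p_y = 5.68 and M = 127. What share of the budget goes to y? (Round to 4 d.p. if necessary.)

share on y = 0.8397

MU_x ∝ 3·x^(-1/3), MU_y ∝ 3·y^(-1/3), so MRS = (y/x)^(1/3) = p_x/p_y.
Hence y/x = (p_x/p_y)^(1/(1/3)), i.e. raised to the 3 power.
With the ratio pinned down, the budget gives x* = M/(p_x + p_y·(y/x)) and y* = (y/x)·x*.
Numerically y/x = 11.989058, so x* = 127/(13 + 5.68·11.989058) = 1.566 and y* = 11.989058·1.566 = 18.775.
Expenditure on y: 5.68·18.775 = 106.6419; share = 0.8397.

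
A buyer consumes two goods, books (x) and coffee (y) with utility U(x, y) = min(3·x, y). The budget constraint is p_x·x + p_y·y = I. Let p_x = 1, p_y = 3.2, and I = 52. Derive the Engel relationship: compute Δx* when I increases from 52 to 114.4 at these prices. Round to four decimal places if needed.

With perfect complements, no substitution: consume in ratio x:y = 1:3.
Budget: p_x·x + p_y·3·x = I, so (p_x + 3·p_y)·x = I.
Demand: x*(p_x,p_y,I) = I/(p_x + 3·p_y), y* = 3·I/(p_x + 3·p_y).
Here 1 + 3·3.2 = 10.6, giving x* = 4.9057.
At I' = 114.4: x* = 10.7925. Change: 10.7925 − 4.9057 = 5.8868.

Δx* = 5.8868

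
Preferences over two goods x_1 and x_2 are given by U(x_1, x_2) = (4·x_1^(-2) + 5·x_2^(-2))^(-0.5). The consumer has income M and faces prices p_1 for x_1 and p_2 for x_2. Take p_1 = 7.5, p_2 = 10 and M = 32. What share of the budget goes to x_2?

share on x_2 = 0.5662

MU_x_1 ∝ 4·x_1^(-3), MU_x_2 ∝ 5·x_2^(-3), so MRS = (4/5)·(x_2/x_1)^(3) = p_1/p_2.
Solve for the ratio: x_2/x_1 = [(5/4)·p_1/p_2]^(1/3).
With the ratio pinned down, the budget gives x_1* = M/(p_1 + p_2·(x_2/x_1)) and x_2* = (x_2/x_1)·x_1*.
Numerically x_2/x_1 = 0.978717, so x_1* = 32/(7.5 + 10·0.978717) = 1.8511 and x_2* = 0.978717·1.8511 = 1.8117.
Expenditure on x_2: 10·1.8117 = 18.1169; share = 0.5662.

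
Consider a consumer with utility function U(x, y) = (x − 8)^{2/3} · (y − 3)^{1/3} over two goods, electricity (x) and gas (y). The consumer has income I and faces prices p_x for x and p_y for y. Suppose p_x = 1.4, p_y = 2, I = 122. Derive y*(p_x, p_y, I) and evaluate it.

y* = 20.4667

Let x' = x−8, y' = y−3. MRS = 2·y'/x' = p_x/p_y.
After buying the subsistence bundle (8, 3), a share 2/3 of the remaining income goes to x: x* = 8 + 2/3·(I − 8p_x − 3p_y)/p_x.
Discretionary income = 122 − 8·1.4 − 3·2 = 104.8; y* = 3 + 1/3·104.8/2 = 20.4667.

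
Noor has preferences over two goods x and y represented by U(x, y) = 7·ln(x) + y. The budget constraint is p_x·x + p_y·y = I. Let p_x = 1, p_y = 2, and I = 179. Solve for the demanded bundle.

Set MRS = p_x/p_y: (7/x)/1 = p_x/p_y.
So x*(p_x,p_y) = 7·p_y/p_x, independent of income; and y* = (I − 7·p_y)/p_y.
At the given prices: x* = 7·2/1 = 14, and y* = 82.5.

x* = 14, y* = 82.5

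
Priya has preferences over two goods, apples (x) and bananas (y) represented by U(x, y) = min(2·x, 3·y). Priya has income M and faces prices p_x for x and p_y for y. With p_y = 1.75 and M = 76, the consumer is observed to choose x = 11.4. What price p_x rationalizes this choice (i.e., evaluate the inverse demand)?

p_x = 5.5

With perfect complements, no substitution: consume in ratio x:y = 3:2.
Budget: p_x·x + p_y·(2/3)·x = M, so (3·p_x + 2·p_y)·x = 3·M.
Demand: x*(p_x,p_y,M) = 3·M/(3·p_x + 2·p_y), y* = 2·M/(3·p_x + 2·p_y).
Set x* = 11.4 in the demand function and solve for p_x: p_x = 5.5.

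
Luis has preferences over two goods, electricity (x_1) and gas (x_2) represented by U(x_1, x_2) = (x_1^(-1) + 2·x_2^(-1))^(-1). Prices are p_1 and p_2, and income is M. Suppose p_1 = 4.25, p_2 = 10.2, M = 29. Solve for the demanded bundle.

x_1* = 2.1384, x_2* = 1.9521

MRS = MU_x_1/MU_x_2 = (1/2)·(x_2/x_1)^(2). Set equal to p_1/p_2.
Solve for the ratio: x_2/x_1 = [2·p_1/p_2]^(0.5).
Substitute x_2 = (x_2/x_1)·x_1 into the budget: x_1* = M/(p_1 + p_2·(x_2/x_1)).
Numerically x_2/x_1 = 0.912871, so x_1* = 29/(4.25 + 10.2·0.912871) = 2.1384 and x_2* = 0.912871·2.1384 = 1.9521.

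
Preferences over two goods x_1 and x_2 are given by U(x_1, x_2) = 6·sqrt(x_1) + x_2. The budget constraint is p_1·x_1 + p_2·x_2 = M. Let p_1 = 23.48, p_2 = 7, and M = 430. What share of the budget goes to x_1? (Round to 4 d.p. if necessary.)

Solve: √x_1 = 3·p_2/p_1, so x_1*(p_1,p_2) = (3·p_2/p_1)², and x_2* = (M − p_1·x_1*)/p_2.
Plugging in: x_1* = (3·7/23.48)² = 0.7999, x_2* = 58.7454.
Expenditure on x_1: 23.48·0.7999 = 18.7819; share = 0.0437.

share on x_1 = 0.0437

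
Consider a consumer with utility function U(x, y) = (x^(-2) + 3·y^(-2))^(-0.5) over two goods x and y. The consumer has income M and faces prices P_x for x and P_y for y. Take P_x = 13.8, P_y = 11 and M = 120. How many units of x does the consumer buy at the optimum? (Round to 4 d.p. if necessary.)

MRS = MU_x/MU_y = (1/3)·(y/x)^(3). Set equal to P_x/P_y.
Hence y/x = (3·P_x/P_y)^(1/(3)), i.e. raised to the 1/3 power.
Substitute y = (y/x)·x into the budget: x* = M/(P_x + P_y·(y/x)).
Numerically y/x = 1.555497, so x* = 120/(13.8 + 11·1.555497) = 3.8822.

x* = 3.8822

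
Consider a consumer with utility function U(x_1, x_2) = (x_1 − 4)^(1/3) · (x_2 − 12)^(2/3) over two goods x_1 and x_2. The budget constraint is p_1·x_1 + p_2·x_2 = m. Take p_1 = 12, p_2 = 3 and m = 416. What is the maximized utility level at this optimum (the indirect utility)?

This is Cobb-Douglas in (x_1−4, x_2−12): tangency gives 1/3·p_2·(x_2−12) = 2/3·p_1·(x_1−4).
Substituting into the budget: x_1* = 4 + 1/3·(m − 4·p_1 − 12·p_2)/p_1, and x_2* = 12 + 2/3·(…)/p_2.
Discretionary income = 416 − 4·12 − 12·3 = 332; x_1* = 4 + 1/3·332/12 = 13.2222; x_2* = 12 + 2/3·332/3 = 85.7778.
Utility at the optimum: U(13.2222, 85.7778) = 36.8889.

V = 36.8889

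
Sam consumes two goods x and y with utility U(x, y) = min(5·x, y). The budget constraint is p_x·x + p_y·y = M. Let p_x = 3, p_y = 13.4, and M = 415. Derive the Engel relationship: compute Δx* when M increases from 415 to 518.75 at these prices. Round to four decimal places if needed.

Leontief preferences: the optimum is at the kink where x/1 = y/5, i.e. y = 5·x.
Budget: p_x·x + p_y·5·x = M, so (p_x + 5·p_y)·x = M.
Demand: x*(p_x,p_y,M) = M/(p_x + 5·p_y), y* = 5·M/(p_x + 5·p_y).
Here 3 + 5·13.4 = 70, giving x* = 5.9286.
At M' = 518.75: x* = 7.4107. Change: 7.4107 − 5.9286 = 1.4821.

Δx* = 1.4821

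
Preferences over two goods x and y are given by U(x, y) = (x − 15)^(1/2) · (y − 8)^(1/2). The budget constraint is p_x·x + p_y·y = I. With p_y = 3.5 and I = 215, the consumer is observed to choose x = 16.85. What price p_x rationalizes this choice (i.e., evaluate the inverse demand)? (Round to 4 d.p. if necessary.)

MRS = (y−8)/(x−15). Tangency with p_x/p_y gives y−8 = (p_x/p_y)·(x−15).
After buying the subsistence bundle (15, 8), a share 0.5 of the remaining income goes to x: x* = 15 + 0.5·(I − 15p_x − 8p_y)/p_x.
Set x* = 16.85 in the demand function and solve for p_x: p_x = 10.

p_x = 10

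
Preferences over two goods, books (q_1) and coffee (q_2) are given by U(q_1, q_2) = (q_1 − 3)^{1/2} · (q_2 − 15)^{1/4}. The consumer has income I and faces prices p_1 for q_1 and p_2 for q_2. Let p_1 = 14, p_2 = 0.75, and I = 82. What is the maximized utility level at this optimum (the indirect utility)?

Let q_1' = q_1−3, q_2' = q_2−15. MRS = 2·q_2'/q_1' = p_1/p_2.
Substituting into the budget: q_1* = 3 + 2/3·(I − 3·p_1 − 15·p_2)/p_1, and q_2* = 15 + 1/3·(…)/p_2.
Discretionary income = 82 − 3·14 − 15·0.75 = 28.75; q_1* = 3 + 2/3·28.75/14 = 4.369; q_2* = 15 + 1/3·28.75/0.75 = 27.7778.
Utility at the optimum: U(4.369, 27.7778) = 2.2122.

V = 2.2122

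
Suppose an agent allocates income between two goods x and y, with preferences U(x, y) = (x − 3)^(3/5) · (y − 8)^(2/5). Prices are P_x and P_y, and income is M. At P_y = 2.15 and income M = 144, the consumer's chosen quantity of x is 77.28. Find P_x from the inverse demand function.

P_x = 1

Let x' = x−3, y' = y−8. MRS = (3/2)·y'/x' = P_x/P_y.
After buying the subsistence bundle (3, 8), a share 0.6 of the remaining income goes to x: x* = 3 + 0.6·(M − 3P_x − 8P_y)/P_x.
Set x* = 77.28 in the demand function and solve for P_x: P_x = 1.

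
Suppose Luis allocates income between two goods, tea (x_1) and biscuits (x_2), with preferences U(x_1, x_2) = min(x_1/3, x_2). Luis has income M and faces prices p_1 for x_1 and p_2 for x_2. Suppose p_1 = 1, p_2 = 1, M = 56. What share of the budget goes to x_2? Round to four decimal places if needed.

share on x_2 = 0.25

Leontief preferences: the optimum is at the kink where x_1/3 = x_2/1, i.e. x_2 = (1/3)·x_1.
Budget: p_1·x_1 + p_2·(1/3)·x_1 = M, so (3·p_1 + p_2)·x_1 = 3·M.
Demand: x_1*(p_1,p_2,M) = 3·M/(3·p_1 + p_2), x_2* = M/(3·p_1 + p_2).
Here 3·1 + 1 = 4, giving x_1* = 42 and x_2* = 14.
Expenditure on x_2: 1·14 = 14; share = 0.25.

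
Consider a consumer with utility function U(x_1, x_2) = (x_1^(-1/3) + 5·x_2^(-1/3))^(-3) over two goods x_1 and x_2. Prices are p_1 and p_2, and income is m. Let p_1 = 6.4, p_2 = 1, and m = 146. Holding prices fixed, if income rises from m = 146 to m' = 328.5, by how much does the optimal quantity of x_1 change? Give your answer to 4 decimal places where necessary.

Δx_1* = 9.1919

From the CES first-order condition, (1/5)·(x_2/x_1)^(4/3) = p_1/p_2.
Hence x_2/x_1 = (5·p_1/p_2)^(1/(4/3)), i.e. raised to the 0.75 power.
Substitute x_2 = (x_2/x_1)·x_1 into the budget: x_1* = m/(p_1 + p_2·(x_2/x_1)).
Numerically x_2/x_1 = 13.454343, so x_1* = 146/(6.4 + 1·13.454343) = 7.3536.
At m' = 328.5: x_1* = 16.5455. Change: 16.5455 − 7.3536 = 9.1919.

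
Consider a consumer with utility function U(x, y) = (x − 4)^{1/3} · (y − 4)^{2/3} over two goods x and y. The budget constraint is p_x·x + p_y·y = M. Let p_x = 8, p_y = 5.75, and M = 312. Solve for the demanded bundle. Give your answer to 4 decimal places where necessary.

This is Cobb-Douglas in (x−4, y−4): tangency gives 1/3·p_y·(y−4) = 2/3·p_x·(x−4).
Substituting into the budget: x* = 4 + 1/3·(M − 4·p_x − 4·p_y)/p_x, and y* = 4 + 2/3·(…)/p_y.
Discretionary income = 312 − 4·8 − 4·5.75 = 257; x* = 4 + 1/3·257/8 = 14.7083; y* = 4 + 2/3·257/5.75 = 33.7971.

x* = 14.7083, y* = 33.7971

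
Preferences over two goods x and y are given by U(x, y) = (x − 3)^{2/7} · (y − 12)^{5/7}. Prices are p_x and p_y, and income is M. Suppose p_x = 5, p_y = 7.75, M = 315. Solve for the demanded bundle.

MRS = (2/5)·(y−12)/(x−3). Tangency with p_x/p_y gives y−12 = (5/2)·(p_x/p_y)·(x−3).
After buying the subsistence bundle (3, 12), a share 2/7 of the remaining income goes to x: x* = 3 + 2/7·(M − 3p_x − 12p_y)/p_x.
Discretionary income = 315 − 3·5 − 12·7.75 = 207; x* = 3 + 2/7·207/5 = 14.8286; y* = 12 + 5/7·207/7.75 = 31.0783.

x* = 14.8286, y* = 31.0783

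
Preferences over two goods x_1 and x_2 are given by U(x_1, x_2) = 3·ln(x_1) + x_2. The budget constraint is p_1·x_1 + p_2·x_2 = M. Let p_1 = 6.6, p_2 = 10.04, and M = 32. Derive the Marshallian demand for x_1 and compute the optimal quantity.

x_1* = 4.5636

MU_x_1 = 3/x_1, MU_x_2 = 1. Tangency: 3/x_1 = p_1/p_2.
So x_1*(p_1,p_2) = 3·p_2/p_1, independent of income; and x_2* = (M − 3·p_2)/p_2.
At the given prices: x_1* = 3·10.04/6.6 = 4.5636.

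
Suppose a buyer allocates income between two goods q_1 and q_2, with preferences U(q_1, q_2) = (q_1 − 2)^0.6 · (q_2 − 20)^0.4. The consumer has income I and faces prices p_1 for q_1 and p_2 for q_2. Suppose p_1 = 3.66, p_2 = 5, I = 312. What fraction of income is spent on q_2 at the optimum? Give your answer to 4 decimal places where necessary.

This is Cobb-Douglas in (q_1−2, q_2−20): tangency gives 0.6·p_2·(q_2−20) = 0.4·p_1·(q_1−2).
After buying the subsistence bundle (2, 20), a share 0.6 of the remaining income goes to q_1: q_1* = 2 + 0.6·(I − 2p_1 − 20p_2)/p_1.
Discretionary income = 312 − 2·3.66 − 20·5 = 204.68; q_1* = 2 + 0.6·204.68/3.66 = 35.5541; q_2* = 20 + 0.4·204.68/5 = 36.3744.
Expenditure on q_2: 5·36.3744 = 181.872; share = 0.5829.

share on q_2 = 0.5829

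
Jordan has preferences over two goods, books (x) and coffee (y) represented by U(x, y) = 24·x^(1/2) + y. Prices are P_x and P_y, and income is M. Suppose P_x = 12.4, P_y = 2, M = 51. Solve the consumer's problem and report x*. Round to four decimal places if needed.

Set MRS = P_x/P_y: 12·x^(−1/2) = P_x/P_y.
Thus x* = (12·P_y/P_x)² — independent of M — with the rest of income spent on y.
Plugging in: x* = (12·2/12.4)² = 3.7461.

x* = 3.7461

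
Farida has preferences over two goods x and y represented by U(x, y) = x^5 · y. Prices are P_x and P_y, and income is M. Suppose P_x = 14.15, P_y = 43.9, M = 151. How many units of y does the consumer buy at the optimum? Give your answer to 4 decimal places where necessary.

y* = 0.5733

MU_x/MU_y = (5·y)/(x); tangency sets this equal to P_x/P_y.
Rearranging, P_y·y = (1/5)·P_x·x. Substituting into the budget gives P_x·x·(1 + (1/5)) = M.
Demand: x*(P_x,P_y,M) = 5/6·M/P_x and y* = 1/6·M/P_y.
At P_x=14.15, P_y=43.9, M=151: y* = 1/6·151/43.9 = 0.5733.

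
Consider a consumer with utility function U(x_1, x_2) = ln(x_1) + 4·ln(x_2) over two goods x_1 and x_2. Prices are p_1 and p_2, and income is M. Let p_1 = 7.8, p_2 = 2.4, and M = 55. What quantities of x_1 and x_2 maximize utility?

MU_x_1/MU_x_2 = (x_2)/(4·x_1); tangency sets this equal to p_1/p_2.
Rearranging, p_2·x_2 = 4·p_1·x_1. Substituting into the budget gives p_1·x_1·(1 + 4) = M.
Demand: x_1*(p_1,p_2,M) = 0.2·M/p_1 and x_2* = 0.8·M/p_2.
At p_1=7.8, p_2=2.4, M=55: x_1* = 0.2·55/7.8 = 1.4103, x_2* = 18.3333.

x_1* = 1.4103, x_2* = 18.3333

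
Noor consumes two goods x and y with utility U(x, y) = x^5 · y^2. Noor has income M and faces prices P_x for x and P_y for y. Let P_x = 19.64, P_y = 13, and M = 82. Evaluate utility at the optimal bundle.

MU_x/MU_y = (5·y)/(2·x); tangency sets this equal to P_x/P_y.
Rearranging, P_y·y = (2/5)·P_x·x. Substituting into the budget gives P_x·x·(1 + (2/5)) = M.
Demand: x*(P_x,P_y,M) = 5/7·M/P_x and y* = 2/7·M/P_y.
At P_x=19.64, P_y=13, M=82: x* = 5/7·82/19.64 = 2.9823, y* = 1.8022.
Utility at the optimum: U(2.9823, 1.8022) = 766.1725.

V = 766.1725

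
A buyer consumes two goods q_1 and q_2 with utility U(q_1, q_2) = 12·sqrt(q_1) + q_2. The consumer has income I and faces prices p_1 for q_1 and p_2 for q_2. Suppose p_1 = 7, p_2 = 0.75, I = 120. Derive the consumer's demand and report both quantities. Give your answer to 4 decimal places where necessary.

q_1* = 0.4133, q_2* = 156.1429

Thus q_1* = (6·p_2/p_1)² — independent of I — with the rest of income spent on q_2.
Plugging in: q_1* = (6·0.75/7)² = 0.4133, q_2* = 156.1429.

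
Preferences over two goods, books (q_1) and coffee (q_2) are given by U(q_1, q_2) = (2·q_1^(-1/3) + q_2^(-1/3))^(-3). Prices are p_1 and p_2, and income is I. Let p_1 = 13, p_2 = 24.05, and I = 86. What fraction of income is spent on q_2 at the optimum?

share on q_2 = 0.4095

MU_q_1 ∝ 2·q_1^(-4/3), MU_q_2 ∝ q_2^(-4/3), so MRS = 2·(q_2/q_1)^(4/3) = p_1/p_2.
Hence q_2/q_1 = ((1/2)·p_1/p_2)^(1/(4/3)), i.e. raised to the 0.75 power.
Substitute q_2 = (q_2/q_1)·q_1 into the budget: q_1* = I/(p_1 + p_2·(q_2/q_1)).
Numerically q_2/q_1 = 0.374842, so q_1* = 86/(13 + 24.05·0.374842) = 3.9064 and q_2* = 0.374842·3.9064 = 1.4643.
Expenditure on q_2: 24.05·1.4643 = 35.2164; share = 0.4095.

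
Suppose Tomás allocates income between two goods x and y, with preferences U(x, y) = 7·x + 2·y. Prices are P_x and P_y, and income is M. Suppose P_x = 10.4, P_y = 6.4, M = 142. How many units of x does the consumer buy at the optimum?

Linear utility — the consumer picks whichever good has higher MU/price: 7/10.4 = 0.6731 vs 2/6.4 = 0.3125.
x gives more utility per dollar, so spend all income on x: x* = M/P_x, y* = 0.
Numerically: x* = 13.6538, y* = 0.

x* = 13.6538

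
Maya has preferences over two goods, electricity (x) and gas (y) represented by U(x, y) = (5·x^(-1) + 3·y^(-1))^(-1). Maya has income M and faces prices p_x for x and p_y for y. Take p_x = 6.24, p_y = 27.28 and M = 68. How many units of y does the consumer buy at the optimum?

y* = 1.5411

With the ratio pinned down, the budget gives x* = M/(p_x + p_y·(y/x)) and y* = (y/x)·x*.
Numerically y/x = 0.370464, so x* = 68/(6.24 + 27.28·0.370464) = 4.16 and y* = 0.370464·4.16 = 1.5411.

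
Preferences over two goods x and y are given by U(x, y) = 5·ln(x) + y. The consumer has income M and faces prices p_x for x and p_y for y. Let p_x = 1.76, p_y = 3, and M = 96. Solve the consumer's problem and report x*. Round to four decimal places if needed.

At the given prices: x* = 5·3/1.76 = 8.5227.

x* = 8.5227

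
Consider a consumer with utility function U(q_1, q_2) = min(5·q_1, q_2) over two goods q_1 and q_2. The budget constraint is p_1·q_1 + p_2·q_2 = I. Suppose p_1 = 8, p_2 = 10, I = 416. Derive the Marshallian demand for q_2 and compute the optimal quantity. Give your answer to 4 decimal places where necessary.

q_2* = 35.8621

Here 8 + 5·10 = 58, giving q_2* = 35.8621.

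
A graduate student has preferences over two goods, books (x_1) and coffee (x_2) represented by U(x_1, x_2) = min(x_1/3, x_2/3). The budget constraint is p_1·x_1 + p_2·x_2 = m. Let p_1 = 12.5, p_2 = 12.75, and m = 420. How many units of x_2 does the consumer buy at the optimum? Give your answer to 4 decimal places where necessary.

x_2* = 16.6337

Demand: x_1*(p_1,p_2,m) = 3·m/(3·p_1 + 3·p_2), x_2* = 3·m/(3·p_1 + 3·p_2).
Here 3·12.5 + 3·12.75 = 75.75, giving x_2* = 16.6337.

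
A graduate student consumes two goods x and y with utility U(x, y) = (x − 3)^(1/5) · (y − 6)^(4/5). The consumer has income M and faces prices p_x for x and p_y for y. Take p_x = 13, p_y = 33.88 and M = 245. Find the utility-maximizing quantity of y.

This is Cobb-Douglas in (x−3, y−6): tangency gives 0.2·p_y·(y−6) = 0.8·p_x·(x−3).
After buying the subsistence bundle (3, 6), a share 0.2 of the remaining income goes to x: x* = 3 + 0.2·(M − 3p_x − 6p_y)/p_x.
Discretionary income = 245 − 3·13 − 6·33.88 = 2.72; y* = 6 + 0.8·2.72/33.88 = 6.0642.

y* = 6.0642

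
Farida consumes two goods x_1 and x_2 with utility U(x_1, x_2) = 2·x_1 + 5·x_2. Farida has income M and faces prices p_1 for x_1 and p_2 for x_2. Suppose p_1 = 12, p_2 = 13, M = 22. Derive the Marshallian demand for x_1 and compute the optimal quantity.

Numerically: x_1* = 0, x_2* = 1.6923.

x_1* = 0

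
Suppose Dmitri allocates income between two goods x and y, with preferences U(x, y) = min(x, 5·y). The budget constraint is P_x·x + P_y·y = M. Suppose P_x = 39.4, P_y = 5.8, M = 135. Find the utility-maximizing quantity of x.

x* = 3.3284

Leontief preferences: the optimum is at the kink where x/5 = y/1, i.e. y = (1/5)·x.
Budget: P_x·x + P_y·(1/5)·x = M, so (5·P_x + P_y)·x = 5·M.
Demand: x*(P_x,P_y,M) = 5·M/(5·P_x + P_y), y* = M/(5·P_x + P_y).
Here 5·39.4 + 5.8 = 202.8, giving x* = 3.3284.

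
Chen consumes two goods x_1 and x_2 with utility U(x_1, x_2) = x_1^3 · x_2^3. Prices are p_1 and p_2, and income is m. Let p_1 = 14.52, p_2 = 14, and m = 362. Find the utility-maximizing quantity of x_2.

MU_x_1/MU_x_2 = (3·x_2)/(3·x_1); tangency sets this equal to p_1/p_2.
So 3·p_2·x_2 = 3·p_1·x_1; combined with the budget, a share 0.5 of income goes to x_1.
Demand: x_1*(p_1,p_2,m) = 0.5·m/p_1 and x_2* = 0.5·m/p_2.
At p_1=14.52, p_2=14, m=362: x_2* = 0.5·362/14 = 12.9286.

x_2* = 12.9286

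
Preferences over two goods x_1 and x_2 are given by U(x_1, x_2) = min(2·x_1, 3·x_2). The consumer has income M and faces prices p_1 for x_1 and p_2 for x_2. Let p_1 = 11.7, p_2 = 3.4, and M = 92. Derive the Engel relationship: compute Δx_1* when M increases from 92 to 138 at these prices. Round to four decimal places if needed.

Δx_1* = 3.2936

Leontief preferences: the optimum is at the kink where x_1/3 = x_2/2, i.e. x_2 = (2/3)·x_1.
Budget: p_1·x_1 + p_2·(2/3)·x_1 = M, so (3·p_1 + 2·p_2)·x_1 = 3·M.
Demand: x_1*(p_1,p_2,M) = 3·M/(3·p_1 + 2·p_2), x_2* = 2·M/(3·p_1 + 2·p_2).
Here 3·11.7 + 2·3.4 = 41.9, giving x_1* = 6.5871.
At M' = 138: x_1* = 9.8807. Change: 9.8807 − 6.5871 = 3.2936.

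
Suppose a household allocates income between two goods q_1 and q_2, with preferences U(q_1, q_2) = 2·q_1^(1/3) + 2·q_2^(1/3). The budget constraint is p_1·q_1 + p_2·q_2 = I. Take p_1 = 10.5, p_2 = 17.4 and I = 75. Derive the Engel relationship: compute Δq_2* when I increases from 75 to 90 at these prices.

MRS = MU_q_1/MU_q_2 = (q_2/q_1)^(2/3). Set equal to p_1/p_2.
Solve for the ratio: q_2/q_1 = [p_1/p_2]^(1.5).
Substitute q_2 = (q_2/q_1)·q_1 into the budget: q_1* = I/(p_1 + p_2·(q_2/q_1)).
Numerically q_2/q_1 = 0.46877, so q_1* = 75/(10.5 + 17.4·0.46877) = 4.02 and q_2* = 0.46877·4.02 = 1.8845.
At I' = 90: q_2* = 2.2614. Change: 2.2614 − 1.8845 = 0.3769.

Δq_2* = 0.3769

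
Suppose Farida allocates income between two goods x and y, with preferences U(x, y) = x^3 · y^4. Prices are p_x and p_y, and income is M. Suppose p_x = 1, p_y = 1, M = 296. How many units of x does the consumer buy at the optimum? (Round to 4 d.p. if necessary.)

The MRS is (3/4)·y/x. Set MRS = p_x/p_y.
Rearranging, p_y·y = (4/3)·p_x·x. Substituting into the budget gives p_x·x·(1 + (4/3)) = M.
Demand: x*(p_x,p_y,M) = 3/7·M/p_x and y* = 4/7·M/p_y.
At p_x=1, p_y=1, M=296: x* = 3/7·296/1 = 126.8571.

x* = 126.8571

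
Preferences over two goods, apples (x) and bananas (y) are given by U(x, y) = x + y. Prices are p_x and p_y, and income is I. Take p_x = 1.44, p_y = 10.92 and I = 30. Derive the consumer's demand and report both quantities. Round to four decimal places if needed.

Linear utility — the consumer picks whichever good has higher MU/price: 1/1.44 = 0.6944 vs 1/10.92 = 0.0916.
x gives more utility per dollar, so spend all income on x: x* = I/p_x, y* = 0.
Numerically: x* = 20.8333, y* = 0.

x* = 20.8333, y* = 0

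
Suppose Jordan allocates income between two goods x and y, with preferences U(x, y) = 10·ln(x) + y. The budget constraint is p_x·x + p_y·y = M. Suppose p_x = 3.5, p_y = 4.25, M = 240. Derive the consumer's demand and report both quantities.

MU_x = 10/x, MU_y = 1. Tangency: 10/x = p_x/p_y.
So x*(p_x,p_y) = 10·p_y/p_x, independent of income; and y* = (M − 10·p_y)/p_y.
At the given prices: x* = 10·4.25/3.5 = 12.1429, and y* = 46.4706.

x* = 12.1429, y* = 46.4706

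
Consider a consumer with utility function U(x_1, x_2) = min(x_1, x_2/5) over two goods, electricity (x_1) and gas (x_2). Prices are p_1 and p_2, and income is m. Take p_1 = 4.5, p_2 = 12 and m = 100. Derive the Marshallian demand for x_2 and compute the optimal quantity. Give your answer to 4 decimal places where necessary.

With perfect complements, no substitution: consume in ratio x_1:x_2 = 1:5.
Budget: p_1·x_1 + p_2·5·x_1 = m, so (p_1 + 5·p_2)·x_1 = m.
Demand: x_1*(p_1,p_2,m) = m/(p_1 + 5·p_2), x_2* = 5·m/(p_1 + 5·p_2).
Here 4.5 + 5·12 = 64.5, giving x_2* = 7.7519.

x_2* = 7.7519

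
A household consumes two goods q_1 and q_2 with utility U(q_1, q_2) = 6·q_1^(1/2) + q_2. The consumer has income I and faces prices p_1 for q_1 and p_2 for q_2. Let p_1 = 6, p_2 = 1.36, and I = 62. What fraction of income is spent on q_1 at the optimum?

Utility is quasi-linear in q_2; the FOC for q_1 is 3/√q_1 = p_1/p_2.
Solve: √q_1 = 3·p_2/p_1, so q_1*(p_1,p_2) = (3·p_2/p_1)², and q_2* = (I − p_1·q_1*)/p_2.
Plugging in: q_1* = (3·1.36/6)² = 0.4624, q_2* = 43.5482.
Expenditure on q_1: 6·0.4624 = 2.7744; share = 0.0447.

share on q_1 = 0.0447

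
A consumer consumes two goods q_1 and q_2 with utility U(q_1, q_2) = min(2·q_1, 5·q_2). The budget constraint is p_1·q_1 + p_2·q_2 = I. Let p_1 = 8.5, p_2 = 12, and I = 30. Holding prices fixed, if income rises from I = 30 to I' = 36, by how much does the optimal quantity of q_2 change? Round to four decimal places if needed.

With perfect complements, no substitution: consume in ratio q_1:q_2 = 5:2.
Budget: p_1·q_1 + p_2·(2/5)·q_1 = I, so (5·p_1 + 2·p_2)·q_1 = 5·I.
Demand: q_1*(p_1,p_2,I) = 5·I/(5·p_1 + 2·p_2), q_2* = 2·I/(5·p_1 + 2·p_2).
Here 5·8.5 + 2·12 = 66.5, giving q_2* = 0.9023.
At I' = 36: q_2* = 1.0827. Change: 1.0827 − 0.9023 = 0.1805.

Δq_2* = 0.1805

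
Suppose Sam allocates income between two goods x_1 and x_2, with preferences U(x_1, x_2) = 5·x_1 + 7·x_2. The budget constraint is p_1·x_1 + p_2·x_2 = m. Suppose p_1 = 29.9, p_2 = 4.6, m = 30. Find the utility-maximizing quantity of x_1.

x_1* = 0

x_2 gives more utility per dollar, so spend all income on x_2: x_2* = m/p_2, x_1* = 0.
Numerically: x_1* = 0, x_2* = 6.5217.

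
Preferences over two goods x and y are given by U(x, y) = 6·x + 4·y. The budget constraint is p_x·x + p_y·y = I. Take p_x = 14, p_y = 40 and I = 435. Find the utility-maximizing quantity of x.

x* = 31.0714

Linear utility — the consumer picks whichever good has higher MU/price: 6/14 = 0.4286 vs 4/40 = 0.1.
x gives more utility per dollar, so spend all income on x: x* = I/p_x, y* = 0.
Numerically: x* = 31.0714, y* = 0.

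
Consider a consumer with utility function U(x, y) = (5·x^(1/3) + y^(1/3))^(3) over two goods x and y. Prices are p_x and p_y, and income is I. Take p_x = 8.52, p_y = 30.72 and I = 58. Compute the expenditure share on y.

MU_x ∝ 5·x^(-2/3), MU_y ∝ y^(-2/3), so MRS = 5·(y/x)^(2/3) = p_x/p_y.
Hence y/x = ((1/5)·p_x/p_y)^(1/(2/3)), i.e. raised to the 1.5 power.
With the ratio pinned down, the budget gives x* = I/(p_x + p_y·(y/x)) and y* = (y/x)·x*.
Numerically y/x = 0.013064, so x* = 58/(8.52 + 30.72·0.013064) = 6.5013 and y* = 0.013064·6.5013 = 0.0849.
Expenditure on y: 30.72·0.0849 = 2.6091; share = 0.045.

share on y = 0.045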